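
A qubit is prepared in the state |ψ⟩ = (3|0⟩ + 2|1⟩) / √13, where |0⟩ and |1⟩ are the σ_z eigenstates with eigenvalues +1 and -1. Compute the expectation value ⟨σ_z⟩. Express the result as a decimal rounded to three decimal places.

0.385

⟨σ_z⟩ = |a|² - |b|² divided by |a|²+|b|², with a, b the |0⟩, |1⟩ amplitudes.
= (9 - 4)/13 = 5/13.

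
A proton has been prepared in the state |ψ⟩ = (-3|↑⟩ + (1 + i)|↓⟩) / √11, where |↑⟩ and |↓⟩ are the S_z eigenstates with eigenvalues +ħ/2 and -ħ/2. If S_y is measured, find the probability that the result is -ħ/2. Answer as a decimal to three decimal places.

0.773

|-y⟩ = (|↑⟩ - i|↓⟩)/√2, so ⟨-y|ψ⟩ = (-4 + i) / (√2·√11).
P = |-4 + i|² / 22 = 17/22.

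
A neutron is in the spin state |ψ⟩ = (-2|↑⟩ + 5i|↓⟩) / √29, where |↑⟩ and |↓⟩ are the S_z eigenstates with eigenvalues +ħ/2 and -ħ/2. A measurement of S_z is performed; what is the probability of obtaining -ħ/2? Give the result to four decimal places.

0.8621

The -ħ/2 outcome corresponds to |↓⟩. Its amplitude in |ψ⟩ is 5i/√29.
P = |5i|² / 29 = 25/29.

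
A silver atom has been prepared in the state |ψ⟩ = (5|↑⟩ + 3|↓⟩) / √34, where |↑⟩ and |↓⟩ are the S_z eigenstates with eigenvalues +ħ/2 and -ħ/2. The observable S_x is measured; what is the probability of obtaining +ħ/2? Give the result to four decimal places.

|+x⟩ = (|↑⟩ + |↓⟩)/√2, so ⟨+x|ψ⟩ = (8) / (√2·√34).
P = |8|² / 68 = 64/68.

0.9412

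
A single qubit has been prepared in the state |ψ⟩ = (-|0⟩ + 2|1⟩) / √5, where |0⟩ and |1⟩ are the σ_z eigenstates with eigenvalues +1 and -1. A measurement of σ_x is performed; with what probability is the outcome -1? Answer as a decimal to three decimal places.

0.900

|-x⟩ = (|0⟩ - |1⟩)/√2, so ⟨-x|ψ⟩ = (-3) / (√2·√5).
P = |-3|² / 10 = 9/10.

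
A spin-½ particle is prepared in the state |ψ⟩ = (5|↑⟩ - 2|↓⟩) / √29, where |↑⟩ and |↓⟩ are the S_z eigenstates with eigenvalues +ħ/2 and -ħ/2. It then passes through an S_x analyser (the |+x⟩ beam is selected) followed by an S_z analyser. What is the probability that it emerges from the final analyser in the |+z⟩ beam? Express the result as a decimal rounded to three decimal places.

0.078

First analyser (S_x): P(|+x⟩) = |⟨+x|ψ⟩|² = 9/58.
After stage 1 the state is |+x⟩; P(|+z⟩) = |⟨+z|+x⟩|² = 1/2.
Joint probability = 9/58 × 1/2 = 0.078.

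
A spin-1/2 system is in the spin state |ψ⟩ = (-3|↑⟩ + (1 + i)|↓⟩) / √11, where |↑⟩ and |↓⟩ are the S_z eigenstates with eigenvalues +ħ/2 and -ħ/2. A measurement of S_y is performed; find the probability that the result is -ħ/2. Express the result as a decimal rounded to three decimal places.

0.773

|-y⟩ = (|↑⟩ - i|↓⟩)/√2, so ⟨-y|ψ⟩ = (-4 + i) / (√2·√11).
P = |-4 + i|² / 22 = 17/22.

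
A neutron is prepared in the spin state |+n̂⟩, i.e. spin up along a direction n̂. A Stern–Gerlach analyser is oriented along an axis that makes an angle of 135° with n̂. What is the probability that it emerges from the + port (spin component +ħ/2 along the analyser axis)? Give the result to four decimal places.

0.1464

For spin-½, the probability of finding spin-up along an axis at angle θ to the initial spin direction is cos²(θ/2); spin-down is sin²(θ/2).
θ = 135°, so P = cos²(67.5°) ≈ 0.1464.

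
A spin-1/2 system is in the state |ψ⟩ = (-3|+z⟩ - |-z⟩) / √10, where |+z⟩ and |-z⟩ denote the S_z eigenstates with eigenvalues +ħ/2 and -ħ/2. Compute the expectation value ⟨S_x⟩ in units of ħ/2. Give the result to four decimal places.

0.6000

⟨σ_x⟩ = 2 Re(a* b)/(|a|²+|b|²) with a = -3, b = -1.
a* b = 3, so ⟨σ_x⟩ = 6/10.
⟨S_x⟩ = (ħ/2)·⟨σ_x⟩.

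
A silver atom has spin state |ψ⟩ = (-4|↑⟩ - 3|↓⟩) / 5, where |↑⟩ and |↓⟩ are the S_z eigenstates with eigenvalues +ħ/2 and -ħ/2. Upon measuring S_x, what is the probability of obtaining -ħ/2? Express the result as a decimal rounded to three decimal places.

|-x⟩ = (|↑⟩ - |↓⟩)/√2, so ⟨-x|ψ⟩ = (-1) / (√2·5).
P = |-1|² / 50 = 1/50.

0.020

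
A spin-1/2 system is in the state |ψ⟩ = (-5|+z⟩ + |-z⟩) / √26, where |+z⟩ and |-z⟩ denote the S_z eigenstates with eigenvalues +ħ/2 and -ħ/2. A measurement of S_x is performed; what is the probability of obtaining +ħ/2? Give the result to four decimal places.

|+x⟩ = (|+z⟩ + |-z⟩)/√2, so ⟨+x|ψ⟩ = (-4) / (√2·√26).
P = |-4|² / 52 = 16/52.

0.3077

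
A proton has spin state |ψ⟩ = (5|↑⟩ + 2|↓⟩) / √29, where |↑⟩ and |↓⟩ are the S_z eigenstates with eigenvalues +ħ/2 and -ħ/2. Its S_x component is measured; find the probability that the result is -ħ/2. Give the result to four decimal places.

|-x⟩ = (|↑⟩ - |↓⟩)/√2, so ⟨-x|ψ⟩ = (3) / (√2·√29).
P = |3|² / 58 = 9/58.

0.1552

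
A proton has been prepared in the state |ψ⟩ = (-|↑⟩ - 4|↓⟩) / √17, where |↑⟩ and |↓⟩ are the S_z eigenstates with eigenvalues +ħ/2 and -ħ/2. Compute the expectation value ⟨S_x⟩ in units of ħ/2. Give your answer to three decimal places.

⟨σ_x⟩ = 2 Re(a* b)/(|a|²+|b|²) with a = -1, b = -4.
a* b = 4, so ⟨σ_x⟩ = 8/17.
⟨S_x⟩ = (ħ/2)·⟨σ_x⟩.

0.471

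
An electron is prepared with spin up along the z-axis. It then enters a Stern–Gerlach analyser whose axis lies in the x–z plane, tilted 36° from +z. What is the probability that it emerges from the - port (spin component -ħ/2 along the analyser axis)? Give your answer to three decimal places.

0.095

For spin-½, the probability of finding spin-up along an axis at angle θ to the initial spin direction is cos²(θ/2); spin-down is sin²(θ/2).
θ = 36°, so P = sin²(18°) ≈ 0.095.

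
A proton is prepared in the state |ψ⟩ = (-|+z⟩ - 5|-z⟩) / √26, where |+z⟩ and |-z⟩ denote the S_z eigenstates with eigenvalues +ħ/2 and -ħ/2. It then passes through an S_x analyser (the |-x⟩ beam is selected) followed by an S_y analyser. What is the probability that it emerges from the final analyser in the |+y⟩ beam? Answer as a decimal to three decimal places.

First analyser (S_x): P(|-x⟩) = |⟨-x|ψ⟩|² = 16/52.
After stage 1 the state is |-x⟩; P(|+y⟩) = |⟨+y|-x⟩|² = 1/2.
Joint probability = 16/52 × 1/2 = 0.154.

0.154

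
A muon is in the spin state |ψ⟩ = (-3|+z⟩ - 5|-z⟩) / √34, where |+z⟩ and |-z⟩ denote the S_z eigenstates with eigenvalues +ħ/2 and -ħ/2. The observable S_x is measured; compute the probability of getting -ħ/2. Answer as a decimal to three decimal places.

0.059

|-x⟩ = (|+z⟩ - |-z⟩)/√2, so ⟨-x|ψ⟩ = (2) / (√2·√34).
P = |2|² / 68 = 4/68.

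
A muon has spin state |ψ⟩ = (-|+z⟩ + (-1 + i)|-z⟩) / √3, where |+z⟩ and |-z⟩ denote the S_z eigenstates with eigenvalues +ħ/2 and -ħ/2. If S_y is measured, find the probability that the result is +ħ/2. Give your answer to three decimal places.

|+y⟩ = (|+z⟩ + i|-z⟩)/√2, so ⟨+y|ψ⟩ = (i) / (√2·√3).
P = |i|² / 6 = 1/6.

0.167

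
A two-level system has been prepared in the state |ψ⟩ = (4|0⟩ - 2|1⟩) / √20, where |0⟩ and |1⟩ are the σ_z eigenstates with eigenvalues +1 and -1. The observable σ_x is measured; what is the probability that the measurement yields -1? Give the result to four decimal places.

0.9000

|-x⟩ = (|0⟩ - |1⟩)/√2, so ⟨-x|ψ⟩ = (6) / (√2·√20).
P = |6|² / 40 = 36/40.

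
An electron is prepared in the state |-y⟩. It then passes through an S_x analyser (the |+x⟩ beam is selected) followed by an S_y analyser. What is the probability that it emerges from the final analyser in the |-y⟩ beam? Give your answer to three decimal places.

First analyser (S_x): from |-y⟩, P(|+x⟩) = 1/2.
After stage 1 the state is |+x⟩; P(|-y⟩) = |⟨-y|+x⟩|² = 1/2.
Joint probability = 1/2 × 1/2 = 0.250.

0.250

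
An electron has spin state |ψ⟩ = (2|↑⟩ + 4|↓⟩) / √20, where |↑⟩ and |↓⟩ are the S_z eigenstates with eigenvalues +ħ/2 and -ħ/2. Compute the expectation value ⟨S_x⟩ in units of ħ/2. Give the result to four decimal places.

⟨σ_x⟩ = 2 Re(a* b)/(|a|²+|b|²) with a = 2, b = 4.
a* b = 8, so ⟨σ_x⟩ = 16/20.
⟨S_x⟩ = (ħ/2)·⟨σ_x⟩.

0.8000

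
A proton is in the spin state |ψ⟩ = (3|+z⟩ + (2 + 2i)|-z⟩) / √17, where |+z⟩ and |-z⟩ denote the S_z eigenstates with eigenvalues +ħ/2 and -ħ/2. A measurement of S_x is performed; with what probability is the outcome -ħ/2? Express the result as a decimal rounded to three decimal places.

0.147

|-x⟩ = (|+z⟩ - |-z⟩)/√2, so ⟨-x|ψ⟩ = (1 - 2i) / (√2·√17).
P = |1 - 2i|² / 34 = 5/34.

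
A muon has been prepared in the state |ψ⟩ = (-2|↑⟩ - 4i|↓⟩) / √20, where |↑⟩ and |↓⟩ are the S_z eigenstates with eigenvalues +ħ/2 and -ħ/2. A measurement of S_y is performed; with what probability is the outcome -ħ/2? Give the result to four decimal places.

|-y⟩ = (|↑⟩ - i|↓⟩)/√2, so ⟨-y|ψ⟩ = (2) / (√2·√20).
P = |2|² / 40 = 4/40.

0.1000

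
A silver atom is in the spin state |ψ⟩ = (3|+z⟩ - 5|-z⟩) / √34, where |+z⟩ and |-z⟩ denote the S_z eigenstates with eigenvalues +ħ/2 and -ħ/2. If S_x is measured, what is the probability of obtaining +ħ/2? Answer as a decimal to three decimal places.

0.059

|+x⟩ = (|+z⟩ + |-z⟩)/√2, so ⟨+x|ψ⟩ = (-2) / (√2·√34).
P = |-2|² / 68 = 4/68.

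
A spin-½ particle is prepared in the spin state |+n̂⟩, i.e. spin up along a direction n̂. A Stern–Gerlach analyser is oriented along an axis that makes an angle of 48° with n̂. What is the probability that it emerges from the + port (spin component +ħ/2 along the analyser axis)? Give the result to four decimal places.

For spin-½, the probability of finding spin-up along an axis at angle θ to the initial spin direction is cos²(θ/2); spin-down is sin²(θ/2).
θ = 48°, so P = cos²(24°) ≈ 0.8346.

0.8346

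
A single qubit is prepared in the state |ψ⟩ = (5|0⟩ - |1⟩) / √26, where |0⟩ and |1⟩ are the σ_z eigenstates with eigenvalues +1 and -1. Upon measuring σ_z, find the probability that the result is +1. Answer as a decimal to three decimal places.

0.962

The +1 outcome corresponds to |0⟩. Its amplitude in |ψ⟩ is 5/√26.
P = |5|² / 26 = 25/26.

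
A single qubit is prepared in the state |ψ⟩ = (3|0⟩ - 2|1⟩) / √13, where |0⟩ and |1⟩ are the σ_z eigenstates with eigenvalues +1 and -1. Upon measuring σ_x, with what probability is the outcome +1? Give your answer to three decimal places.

|+x⟩ = (|0⟩ + |1⟩)/√2, so ⟨+x|ψ⟩ = (1) / (√2·√13).
P = |1|² / 26 = 1/26.

0.038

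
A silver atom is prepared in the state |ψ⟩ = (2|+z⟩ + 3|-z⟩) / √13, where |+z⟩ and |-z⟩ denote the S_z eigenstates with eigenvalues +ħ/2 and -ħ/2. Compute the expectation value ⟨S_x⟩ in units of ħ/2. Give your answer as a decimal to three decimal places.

⟨σ_x⟩ = 2 Re(a* b)/(|a|²+|b|²) with a = 2, b = 3.
a* b = 6, so ⟨σ_x⟩ = 12/13.
⟨S_x⟩ = (ħ/2)·⟨σ_x⟩.

0.923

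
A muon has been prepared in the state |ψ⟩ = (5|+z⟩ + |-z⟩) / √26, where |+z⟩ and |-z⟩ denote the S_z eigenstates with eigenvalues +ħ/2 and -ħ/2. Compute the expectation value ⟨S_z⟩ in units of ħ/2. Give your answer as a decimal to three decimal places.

0.923

⟨σ_z⟩ = |a|² - |b|² divided by |a|²+|b|², with a, b the |+z⟩, |-z⟩ amplitudes.
= (25 - 1)/26 = 24/26.
⟨S_z⟩ = (ħ/2)·⟨σ_z⟩.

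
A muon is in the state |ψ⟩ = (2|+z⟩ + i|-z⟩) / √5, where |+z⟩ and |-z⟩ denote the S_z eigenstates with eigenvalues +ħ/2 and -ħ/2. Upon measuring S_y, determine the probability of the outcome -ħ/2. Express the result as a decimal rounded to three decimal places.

|-y⟩ = (|+z⟩ - i|-z⟩)/√2, so ⟨-y|ψ⟩ = (1) / (√2·√5).
P = |1|² / 10 = 1/10.

0.100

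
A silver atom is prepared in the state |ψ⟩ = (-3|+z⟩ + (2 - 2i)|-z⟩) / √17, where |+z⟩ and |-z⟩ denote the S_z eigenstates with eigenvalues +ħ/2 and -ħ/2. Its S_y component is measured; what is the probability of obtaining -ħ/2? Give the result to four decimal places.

|-y⟩ = (|+z⟩ - i|-z⟩)/√2, so ⟨-y|ψ⟩ = (-1 + 2i) / (√2·√17).
P = |-1 + 2i|² / 34 = 5/34.

0.1471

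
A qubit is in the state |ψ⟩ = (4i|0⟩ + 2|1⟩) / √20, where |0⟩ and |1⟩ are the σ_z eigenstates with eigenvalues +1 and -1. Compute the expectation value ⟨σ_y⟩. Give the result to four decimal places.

⟨σ_y⟩ = 2 Im(a* b)/(|a|²+|b|²) with a = 4i, b = 2.
a* b = -8i, so ⟨σ_y⟩ = -16/20.

-0.8000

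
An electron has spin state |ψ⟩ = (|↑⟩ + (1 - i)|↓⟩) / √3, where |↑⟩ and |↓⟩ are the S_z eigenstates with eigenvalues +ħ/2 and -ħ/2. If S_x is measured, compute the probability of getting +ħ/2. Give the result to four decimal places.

0.8333

|+x⟩ = (|↑⟩ + |↓⟩)/√2, so ⟨+x|ψ⟩ = (2 - i) / (√2·√3).
P = |2 - i|² / 6 = 5/6.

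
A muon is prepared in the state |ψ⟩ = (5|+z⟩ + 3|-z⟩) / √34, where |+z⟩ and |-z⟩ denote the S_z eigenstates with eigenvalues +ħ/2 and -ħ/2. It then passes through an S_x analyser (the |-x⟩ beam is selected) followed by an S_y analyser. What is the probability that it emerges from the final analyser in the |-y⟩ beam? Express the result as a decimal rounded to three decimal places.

0.029

First analyser (S_x): P(|-x⟩) = |⟨-x|ψ⟩|² = 4/68.
After stage 1 the state is |-x⟩; P(|-y⟩) = |⟨-y|-x⟩|² = 1/2.
Joint probability = 4/68 × 1/2 = 0.029.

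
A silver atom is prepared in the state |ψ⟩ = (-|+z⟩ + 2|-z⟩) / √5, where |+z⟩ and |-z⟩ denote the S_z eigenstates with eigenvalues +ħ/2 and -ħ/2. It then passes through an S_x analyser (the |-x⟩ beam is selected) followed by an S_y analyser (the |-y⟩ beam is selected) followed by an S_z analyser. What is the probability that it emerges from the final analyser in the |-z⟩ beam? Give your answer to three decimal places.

0.225

First analyser (S_x): P(|-x⟩) = |⟨-x|ψ⟩|² = 9/10.
After stage 1 the state is |-x⟩; P(|-y⟩) = |⟨-y|-x⟩|² = 1/2.
After stage 2 the state is |-y⟩; P(|-z⟩) = |⟨-z|-y⟩|² = 1/2.
Joint probability = 9/10 × 1/2 × 1/2 = 0.225.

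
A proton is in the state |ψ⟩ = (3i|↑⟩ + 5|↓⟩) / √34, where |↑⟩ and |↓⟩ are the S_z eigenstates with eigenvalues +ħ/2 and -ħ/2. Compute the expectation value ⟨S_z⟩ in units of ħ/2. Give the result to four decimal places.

⟨σ_z⟩ = |a|² - |b|² divided by |a|²+|b|², with a, b the |↑⟩, |↓⟩ amplitudes.
= (9 - 25)/34 = -16/34.
⟨S_z⟩ = (ħ/2)·⟨σ_z⟩.

-0.4706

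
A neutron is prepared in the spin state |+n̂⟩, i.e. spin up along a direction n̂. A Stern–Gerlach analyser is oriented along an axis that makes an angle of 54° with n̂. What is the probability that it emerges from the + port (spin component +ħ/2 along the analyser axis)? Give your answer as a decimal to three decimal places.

For spin-½, the probability of finding spin-up along an axis at angle θ to the initial spin direction is cos²(θ/2); spin-down is sin²(θ/2).
θ = 54°, so P = cos²(27°) ≈ 0.794.

0.794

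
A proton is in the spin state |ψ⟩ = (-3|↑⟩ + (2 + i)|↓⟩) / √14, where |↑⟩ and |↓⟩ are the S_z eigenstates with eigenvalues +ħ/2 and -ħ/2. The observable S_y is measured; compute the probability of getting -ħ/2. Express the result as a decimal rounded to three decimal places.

0.714

|-y⟩ = (|↑⟩ - i|↓⟩)/√2, so ⟨-y|ψ⟩ = (-4 + 2i) / (√2·√14).
P = |-4 + 2i|² / 28 = 20/28.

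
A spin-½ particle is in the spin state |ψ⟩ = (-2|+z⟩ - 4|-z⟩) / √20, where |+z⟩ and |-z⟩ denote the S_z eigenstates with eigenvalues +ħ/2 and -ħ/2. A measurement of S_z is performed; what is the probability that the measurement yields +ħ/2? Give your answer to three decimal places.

The +ħ/2 outcome corresponds to |+z⟩. Its amplitude in |ψ⟩ is -2/√20.
P = |-2|² / 20 = 4/20.

0.200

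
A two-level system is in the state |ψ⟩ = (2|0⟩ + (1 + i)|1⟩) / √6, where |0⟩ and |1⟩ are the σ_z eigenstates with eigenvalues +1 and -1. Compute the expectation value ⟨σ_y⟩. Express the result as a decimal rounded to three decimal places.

⟨σ_y⟩ = 2 Im(a* b)/(|a|²+|b|²) with a = 2, b = (1 + i).
a* b = (2 + 2i), so ⟨σ_y⟩ = 4/6.

0.667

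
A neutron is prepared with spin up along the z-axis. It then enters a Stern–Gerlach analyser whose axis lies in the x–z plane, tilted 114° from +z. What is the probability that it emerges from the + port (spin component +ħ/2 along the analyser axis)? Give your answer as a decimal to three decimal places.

For spin-½, the probability of finding spin-up along an axis at angle θ to the initial spin direction is cos²(θ/2); spin-down is sin²(θ/2).
θ = 114°, so P = cos²(57°) ≈ 0.297.

0.297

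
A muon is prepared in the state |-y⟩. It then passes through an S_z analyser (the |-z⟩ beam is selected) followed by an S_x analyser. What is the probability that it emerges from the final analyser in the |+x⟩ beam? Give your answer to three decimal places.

0.250

First analyser (S_z): from |-y⟩, P(|-z⟩) = 1/2.
After stage 1 the state is |-z⟩; P(|+x⟩) = |⟨+x|-z⟩|² = 1/2.
Joint probability = 1/2 × 1/2 = 0.250.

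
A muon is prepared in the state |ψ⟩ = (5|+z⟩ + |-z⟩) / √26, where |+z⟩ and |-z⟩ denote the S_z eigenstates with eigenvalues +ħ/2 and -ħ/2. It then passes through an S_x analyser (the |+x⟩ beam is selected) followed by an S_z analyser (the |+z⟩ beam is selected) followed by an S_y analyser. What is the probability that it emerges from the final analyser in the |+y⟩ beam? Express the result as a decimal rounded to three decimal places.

0.173

First analyser (S_x): P(|+x⟩) = |⟨+x|ψ⟩|² = 36/52.
After stage 1 the state is |+x⟩; P(|+z⟩) = |⟨+z|+x⟩|² = 1/2.
After stage 2 the state is |+z⟩; P(|+y⟩) = |⟨+y|+z⟩|² = 1/2.
Joint probability = 36/52 × 1/2 × 1/2 = 0.173.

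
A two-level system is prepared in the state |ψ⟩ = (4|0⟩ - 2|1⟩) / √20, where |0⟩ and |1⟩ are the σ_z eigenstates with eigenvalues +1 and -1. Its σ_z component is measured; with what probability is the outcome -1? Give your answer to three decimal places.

0.200

The -1 outcome corresponds to |1⟩. Its amplitude in |ψ⟩ is -2/√20.
P = |-2|² / 20 = 4/20.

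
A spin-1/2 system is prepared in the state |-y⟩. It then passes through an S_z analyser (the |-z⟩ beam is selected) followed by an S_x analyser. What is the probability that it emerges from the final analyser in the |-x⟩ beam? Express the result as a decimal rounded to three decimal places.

0.250

First analyser (S_z): from |-y⟩, P(|-z⟩) = 1/2.
After stage 1 the state is |-z⟩; P(|-x⟩) = |⟨-x|-z⟩|² = 1/2.
Joint probability = 1/2 × 1/2 = 0.250.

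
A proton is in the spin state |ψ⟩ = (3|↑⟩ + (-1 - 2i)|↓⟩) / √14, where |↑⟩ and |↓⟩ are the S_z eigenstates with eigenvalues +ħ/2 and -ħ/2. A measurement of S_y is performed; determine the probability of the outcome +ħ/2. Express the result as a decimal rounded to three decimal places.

|+y⟩ = (|↑⟩ + i|↓⟩)/√2, so ⟨+y|ψ⟩ = (1 + i) / (√2·√14).
P = |1 + i|² / 28 = 2/28.

0.071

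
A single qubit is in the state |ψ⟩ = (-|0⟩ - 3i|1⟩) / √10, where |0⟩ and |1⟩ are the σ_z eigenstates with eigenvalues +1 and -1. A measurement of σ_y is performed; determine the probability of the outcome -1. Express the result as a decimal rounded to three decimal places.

0.200

|-y⟩ = (|0⟩ - i|1⟩)/√2, so ⟨-y|ψ⟩ = (2) / (√2·√10).
P = |2|² / 20 = 4/20.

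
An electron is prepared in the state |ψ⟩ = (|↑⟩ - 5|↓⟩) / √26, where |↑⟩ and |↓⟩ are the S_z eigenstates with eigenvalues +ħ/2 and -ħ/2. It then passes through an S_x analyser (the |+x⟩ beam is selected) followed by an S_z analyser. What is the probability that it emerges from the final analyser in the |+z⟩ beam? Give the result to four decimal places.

First analyser (S_x): P(|+x⟩) = |⟨+x|ψ⟩|² = 16/52.
After stage 1 the state is |+x⟩; P(|+z⟩) = |⟨+z|+x⟩|² = 1/2.
Joint probability = 16/52 × 1/2 = 0.1538.

0.1538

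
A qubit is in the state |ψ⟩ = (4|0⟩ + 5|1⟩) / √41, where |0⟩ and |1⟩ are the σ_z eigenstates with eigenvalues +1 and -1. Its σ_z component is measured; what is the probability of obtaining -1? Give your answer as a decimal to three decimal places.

The -1 outcome corresponds to |1⟩. Its amplitude in |ψ⟩ is 5/√41.
P = |5|² / 41 = 25/41.

0.610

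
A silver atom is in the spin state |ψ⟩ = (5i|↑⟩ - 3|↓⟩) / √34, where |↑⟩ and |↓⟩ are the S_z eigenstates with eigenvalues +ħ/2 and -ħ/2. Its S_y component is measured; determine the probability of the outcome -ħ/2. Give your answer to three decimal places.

|-y⟩ = (|↑⟩ - i|↓⟩)/√2, so ⟨-y|ψ⟩ = (2i) / (√2·√34).
P = |2i|² / 68 = 4/68.

0.059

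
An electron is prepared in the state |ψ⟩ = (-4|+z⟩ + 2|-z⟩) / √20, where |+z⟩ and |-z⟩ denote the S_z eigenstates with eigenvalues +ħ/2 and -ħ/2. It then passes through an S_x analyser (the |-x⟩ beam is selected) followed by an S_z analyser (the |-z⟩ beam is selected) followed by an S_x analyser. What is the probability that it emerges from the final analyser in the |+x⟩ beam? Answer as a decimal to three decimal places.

First analyser (S_x): P(|-x⟩) = |⟨-x|ψ⟩|² = 36/40.
After stage 1 the state is |-x⟩; P(|-z⟩) = |⟨-z|-x⟩|² = 1/2.
After stage 2 the state is |-z⟩; P(|+x⟩) = |⟨+x|-z⟩|² = 1/2.
Joint probability = 36/40 × 1/2 × 1/2 = 0.225.

0.225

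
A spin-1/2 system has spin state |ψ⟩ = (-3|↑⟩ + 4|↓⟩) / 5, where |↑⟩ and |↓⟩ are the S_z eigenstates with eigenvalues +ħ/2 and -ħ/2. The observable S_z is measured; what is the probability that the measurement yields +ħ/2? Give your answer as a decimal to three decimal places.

The +ħ/2 outcome corresponds to |↑⟩. Its amplitude in |ψ⟩ is -3/5.
P = |-3|² / 25 = 9/25.

0.360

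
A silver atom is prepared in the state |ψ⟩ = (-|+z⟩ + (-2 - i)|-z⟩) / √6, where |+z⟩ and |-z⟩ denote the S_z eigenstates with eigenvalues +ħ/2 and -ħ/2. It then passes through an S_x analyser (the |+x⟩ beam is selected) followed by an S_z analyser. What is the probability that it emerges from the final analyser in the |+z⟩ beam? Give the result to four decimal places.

0.4167

First analyser (S_x): P(|+x⟩) = |⟨+x|ψ⟩|² = 10/12.
After stage 1 the state is |+x⟩; P(|+z⟩) = |⟨+z|+x⟩|² = 1/2.
Joint probability = 10/12 × 1/2 = 0.4167.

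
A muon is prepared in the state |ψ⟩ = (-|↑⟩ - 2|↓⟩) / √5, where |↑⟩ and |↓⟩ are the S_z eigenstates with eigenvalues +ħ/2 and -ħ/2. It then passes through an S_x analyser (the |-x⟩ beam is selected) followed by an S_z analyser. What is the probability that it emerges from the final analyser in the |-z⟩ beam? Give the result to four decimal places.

0.0500

First analyser (S_x): P(|-x⟩) = |⟨-x|ψ⟩|² = 1/10.
After stage 1 the state is |-x⟩; P(|-z⟩) = |⟨-z|-x⟩|² = 1/2.
Joint probability = 1/10 × 1/2 = 0.0500.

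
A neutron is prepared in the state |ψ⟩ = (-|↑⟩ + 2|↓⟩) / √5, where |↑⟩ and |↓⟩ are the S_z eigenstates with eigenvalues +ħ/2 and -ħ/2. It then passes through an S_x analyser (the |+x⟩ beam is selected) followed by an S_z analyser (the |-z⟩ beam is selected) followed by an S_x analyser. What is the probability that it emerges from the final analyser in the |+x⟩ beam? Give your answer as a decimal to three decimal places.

First analyser (S_x): P(|+x⟩) = |⟨+x|ψ⟩|² = 1/10.
After stage 1 the state is |+x⟩; P(|-z⟩) = |⟨-z|+x⟩|² = 1/2.
After stage 2 the state is |-z⟩; P(|+x⟩) = |⟨+x|-z⟩|² = 1/2.
Joint probability = 1/10 × 1/2 × 1/2 = 0.025.

0.025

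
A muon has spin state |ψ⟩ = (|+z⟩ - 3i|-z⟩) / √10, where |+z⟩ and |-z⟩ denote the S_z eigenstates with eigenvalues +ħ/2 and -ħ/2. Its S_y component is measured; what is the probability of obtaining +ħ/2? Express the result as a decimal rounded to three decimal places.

|+y⟩ = (|+z⟩ + i|-z⟩)/√2, so ⟨+y|ψ⟩ = (-2) / (√2·√10).
P = |-2|² / 20 = 4/20.

0.200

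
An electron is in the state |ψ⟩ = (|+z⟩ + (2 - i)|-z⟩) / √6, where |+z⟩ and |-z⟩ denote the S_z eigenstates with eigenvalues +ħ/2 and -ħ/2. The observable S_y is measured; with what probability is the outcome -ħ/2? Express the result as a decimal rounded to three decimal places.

0.667

|-y⟩ = (|+z⟩ - i|-z⟩)/√2, so ⟨-y|ψ⟩ = (2 + 2i) / (√2·√6).
P = |2 + 2i|² / 12 = 8/12.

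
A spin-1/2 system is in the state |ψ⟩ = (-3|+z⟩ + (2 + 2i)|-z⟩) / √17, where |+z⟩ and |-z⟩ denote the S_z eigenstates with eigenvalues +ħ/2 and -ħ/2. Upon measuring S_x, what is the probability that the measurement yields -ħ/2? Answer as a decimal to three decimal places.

|-x⟩ = (|+z⟩ - |-z⟩)/√2, so ⟨-x|ψ⟩ = (-5 - 2i) / (√2·√17).
P = |-5 - 2i|² / 34 = 29/34.

0.853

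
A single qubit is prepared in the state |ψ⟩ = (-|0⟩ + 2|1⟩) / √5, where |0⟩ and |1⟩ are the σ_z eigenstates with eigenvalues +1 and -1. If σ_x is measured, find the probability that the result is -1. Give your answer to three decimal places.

|-x⟩ = (|0⟩ - |1⟩)/√2, so ⟨-x|ψ⟩ = (-3) / (√2·√5).
P = |-3|² / 10 = 9/10.

0.900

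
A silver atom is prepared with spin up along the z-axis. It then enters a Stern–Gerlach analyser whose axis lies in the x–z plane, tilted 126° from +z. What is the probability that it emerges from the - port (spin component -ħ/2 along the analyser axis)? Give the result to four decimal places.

For spin-½, the probability of finding spin-up along an axis at angle θ to the initial spin direction is cos²(θ/2); spin-down is sin²(θ/2).
θ = 126°, so P = sin²(63°) ≈ 0.7939.

0.7939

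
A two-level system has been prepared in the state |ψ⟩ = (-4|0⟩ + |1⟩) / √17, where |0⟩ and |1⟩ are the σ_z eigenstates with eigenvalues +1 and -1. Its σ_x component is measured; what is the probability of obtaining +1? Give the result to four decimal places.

|+x⟩ = (|0⟩ + |1⟩)/√2, so ⟨+x|ψ⟩ = (-3) / (√2·√17).
P = |-3|² / 34 = 9/34.

0.2647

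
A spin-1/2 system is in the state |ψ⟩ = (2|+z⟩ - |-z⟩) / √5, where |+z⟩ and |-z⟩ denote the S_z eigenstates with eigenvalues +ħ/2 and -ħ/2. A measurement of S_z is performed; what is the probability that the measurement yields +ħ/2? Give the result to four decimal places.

The +ħ/2 outcome corresponds to |+z⟩. Its amplitude in |ψ⟩ is 2/√5.
P = |2|² / 5 = 4/5.

0.8000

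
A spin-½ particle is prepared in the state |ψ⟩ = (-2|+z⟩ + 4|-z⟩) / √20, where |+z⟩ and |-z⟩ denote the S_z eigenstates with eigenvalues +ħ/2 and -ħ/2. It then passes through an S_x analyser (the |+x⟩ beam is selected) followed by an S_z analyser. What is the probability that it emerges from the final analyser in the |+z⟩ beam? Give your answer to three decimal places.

0.050

First analyser (S_x): P(|+x⟩) = |⟨+x|ψ⟩|² = 4/40.
After stage 1 the state is |+x⟩; P(|+z⟩) = |⟨+z|+x⟩|² = 1/2.
Joint probability = 4/40 × 1/2 = 0.050.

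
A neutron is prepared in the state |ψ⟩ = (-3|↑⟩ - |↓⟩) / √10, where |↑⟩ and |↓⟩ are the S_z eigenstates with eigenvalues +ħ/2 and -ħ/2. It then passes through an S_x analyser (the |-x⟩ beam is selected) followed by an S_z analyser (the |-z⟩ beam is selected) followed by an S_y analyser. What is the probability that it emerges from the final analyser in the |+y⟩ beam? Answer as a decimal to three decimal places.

0.050

First analyser (S_x): P(|-x⟩) = |⟨-x|ψ⟩|² = 4/20.
After stage 1 the state is |-x⟩; P(|-z⟩) = |⟨-z|-x⟩|² = 1/2.
After stage 2 the state is |-z⟩; P(|+y⟩) = |⟨+y|-z⟩|² = 1/2.
Joint probability = 4/20 × 1/2 × 1/2 = 0.050.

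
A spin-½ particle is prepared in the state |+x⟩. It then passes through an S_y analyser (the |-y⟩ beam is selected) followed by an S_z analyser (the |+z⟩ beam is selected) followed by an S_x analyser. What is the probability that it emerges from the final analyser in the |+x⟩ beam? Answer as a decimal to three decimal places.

First analyser (S_y): from |+x⟩, P(|-y⟩) = 1/2.
After stage 1 the state is |-y⟩; P(|+z⟩) = |⟨+z|-y⟩|² = 1/2.
After stage 2 the state is |+z⟩; P(|+x⟩) = |⟨+x|+z⟩|² = 1/2.
Joint probability = 1/2 × 1/2 × 1/2 = 0.125.

0.125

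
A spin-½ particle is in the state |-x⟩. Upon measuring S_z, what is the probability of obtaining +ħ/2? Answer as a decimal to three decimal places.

0.500

In the S_z basis, |-x⟩ = (|↑⟩ - |↓⟩)/√2 and |+z⟩ = |↑⟩.
|⟨+z|-x⟩|² = 1/2.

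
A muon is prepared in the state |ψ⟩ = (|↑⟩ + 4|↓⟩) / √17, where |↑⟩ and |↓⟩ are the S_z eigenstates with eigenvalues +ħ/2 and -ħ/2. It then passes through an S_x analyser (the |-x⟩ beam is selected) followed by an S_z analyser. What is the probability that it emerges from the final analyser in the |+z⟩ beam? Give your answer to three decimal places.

0.132

First analyser (S_x): P(|-x⟩) = |⟨-x|ψ⟩|² = 9/34.
After stage 1 the state is |-x⟩; P(|+z⟩) = |⟨+z|-x⟩|² = 1/2.
Joint probability = 9/34 × 1/2 = 0.132.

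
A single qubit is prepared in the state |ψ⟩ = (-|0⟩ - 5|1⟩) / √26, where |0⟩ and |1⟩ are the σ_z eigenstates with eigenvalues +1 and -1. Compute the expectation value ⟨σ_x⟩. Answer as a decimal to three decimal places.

0.385

⟨σ_x⟩ = 2 Re(a* b)/(|a|²+|b|²) with a = -1, b = -5.
a* b = 5, so ⟨σ_x⟩ = 10/26.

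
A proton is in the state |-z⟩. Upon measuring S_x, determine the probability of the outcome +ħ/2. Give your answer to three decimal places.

0.500

In the S_z basis, |-z⟩ = |↓⟩ and |+x⟩ = (|↑⟩ + |↓⟩)/√2.
|⟨+x|-z⟩|² = 1/2.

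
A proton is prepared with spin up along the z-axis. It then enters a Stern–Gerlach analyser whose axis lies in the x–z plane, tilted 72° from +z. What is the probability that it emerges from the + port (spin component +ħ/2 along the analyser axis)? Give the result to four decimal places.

For spin-½, the probability of finding spin-up along an axis at angle θ to the initial spin direction is cos²(θ/2); spin-down is sin²(θ/2).
θ = 72°, so P = cos²(36°) ≈ 0.6545.

0.6545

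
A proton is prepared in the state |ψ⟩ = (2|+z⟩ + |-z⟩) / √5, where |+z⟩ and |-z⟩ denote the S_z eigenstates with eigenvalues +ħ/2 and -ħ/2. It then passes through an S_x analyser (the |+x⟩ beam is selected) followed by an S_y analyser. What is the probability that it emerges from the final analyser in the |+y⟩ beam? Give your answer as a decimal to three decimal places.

0.450

First analyser (S_x): P(|+x⟩) = |⟨+x|ψ⟩|² = 9/10.
After stage 1 the state is |+x⟩; P(|+y⟩) = |⟨+y|+x⟩|² = 1/2.
Joint probability = 9/10 × 1/2 = 0.450.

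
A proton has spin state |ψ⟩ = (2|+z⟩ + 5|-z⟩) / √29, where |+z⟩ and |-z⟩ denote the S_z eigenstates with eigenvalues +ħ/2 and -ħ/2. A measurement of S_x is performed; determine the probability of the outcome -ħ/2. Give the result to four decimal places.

0.1552

|-x⟩ = (|+z⟩ - |-z⟩)/√2, so ⟨-x|ψ⟩ = (-3) / (√2·√29).
P = |-3|² / 58 = 9/58.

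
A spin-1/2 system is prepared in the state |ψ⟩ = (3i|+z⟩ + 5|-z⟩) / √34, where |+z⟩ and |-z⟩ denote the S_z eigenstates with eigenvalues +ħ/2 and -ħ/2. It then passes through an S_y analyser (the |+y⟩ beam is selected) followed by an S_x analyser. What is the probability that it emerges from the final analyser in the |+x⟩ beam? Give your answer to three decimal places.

0.029

First analyser (S_y): P(|+y⟩) = |⟨+y|ψ⟩|² = 4/68.
After stage 1 the state is |+y⟩; P(|+x⟩) = |⟨+x|+y⟩|² = 1/2.
Joint probability = 4/68 × 1/2 = 0.029.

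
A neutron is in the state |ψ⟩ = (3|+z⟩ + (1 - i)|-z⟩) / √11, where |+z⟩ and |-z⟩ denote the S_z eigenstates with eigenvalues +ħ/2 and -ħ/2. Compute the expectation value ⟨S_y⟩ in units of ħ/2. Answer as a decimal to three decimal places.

⟨σ_y⟩ = 2 Im(a* b)/(|a|²+|b|²) with a = 3, b = (1 - i).
a* b = (3 - 3i), so ⟨σ_y⟩ = -6/11.
⟨S_y⟩ = (ħ/2)·⟨σ_y⟩.

-0.545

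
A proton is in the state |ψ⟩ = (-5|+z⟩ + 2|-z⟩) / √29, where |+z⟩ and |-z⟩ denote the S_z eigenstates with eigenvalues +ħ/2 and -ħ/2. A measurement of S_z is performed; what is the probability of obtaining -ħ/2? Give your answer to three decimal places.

The -ħ/2 outcome corresponds to |-z⟩. Its amplitude in |ψ⟩ is 2/√29.
P = |2|² / 29 = 4/29.

0.138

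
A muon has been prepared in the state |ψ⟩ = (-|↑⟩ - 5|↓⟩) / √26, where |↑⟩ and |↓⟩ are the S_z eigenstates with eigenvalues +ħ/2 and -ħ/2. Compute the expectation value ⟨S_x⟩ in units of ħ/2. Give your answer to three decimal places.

0.385

⟨σ_x⟩ = 2 Re(a* b)/(|a|²+|b|²) with a = -1, b = -5.
a* b = 5, so ⟨σ_x⟩ = 10/26.
⟨S_x⟩ = (ħ/2)·⟨σ_x⟩.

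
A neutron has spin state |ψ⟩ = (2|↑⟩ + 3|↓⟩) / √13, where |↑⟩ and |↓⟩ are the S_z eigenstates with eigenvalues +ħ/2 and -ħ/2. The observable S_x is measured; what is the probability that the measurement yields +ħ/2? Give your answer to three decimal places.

|+x⟩ = (|↑⟩ + |↓⟩)/√2, so ⟨+x|ψ⟩ = (5) / (√2·√13).
P = |5|² / 26 = 25/26.

0.962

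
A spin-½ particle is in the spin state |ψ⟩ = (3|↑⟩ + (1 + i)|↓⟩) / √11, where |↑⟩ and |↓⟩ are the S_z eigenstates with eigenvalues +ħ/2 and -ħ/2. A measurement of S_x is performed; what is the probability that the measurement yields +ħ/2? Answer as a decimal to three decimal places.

|+x⟩ = (|↑⟩ + |↓⟩)/√2, so ⟨+x|ψ⟩ = (4 + i) / (√2·√11).
P = |4 + i|² / 22 = 17/22.

0.773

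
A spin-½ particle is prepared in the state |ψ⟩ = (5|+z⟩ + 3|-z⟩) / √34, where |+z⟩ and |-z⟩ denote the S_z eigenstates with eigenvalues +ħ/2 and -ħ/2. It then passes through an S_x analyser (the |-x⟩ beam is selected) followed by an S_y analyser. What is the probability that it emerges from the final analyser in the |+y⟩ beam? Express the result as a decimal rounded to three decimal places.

First analyser (S_x): P(|-x⟩) = |⟨-x|ψ⟩|² = 4/68.
After stage 1 the state is |-x⟩; P(|+y⟩) = |⟨+y|-x⟩|² = 1/2.
Joint probability = 4/68 × 1/2 = 0.029.

0.029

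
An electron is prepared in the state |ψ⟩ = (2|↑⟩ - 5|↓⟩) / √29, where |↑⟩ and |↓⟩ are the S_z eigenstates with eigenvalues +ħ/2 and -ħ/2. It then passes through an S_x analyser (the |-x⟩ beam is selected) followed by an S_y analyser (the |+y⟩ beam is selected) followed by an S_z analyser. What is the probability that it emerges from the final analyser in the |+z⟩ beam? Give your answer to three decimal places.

0.211

First analyser (S_x): P(|-x⟩) = |⟨-x|ψ⟩|² = 49/58.
After stage 1 the state is |-x⟩; P(|+y⟩) = |⟨+y|-x⟩|² = 1/2.
After stage 2 the state is |+y⟩; P(|+z⟩) = |⟨+z|+y⟩|² = 1/2.
Joint probability = 49/58 × 1/2 × 1/2 = 0.211.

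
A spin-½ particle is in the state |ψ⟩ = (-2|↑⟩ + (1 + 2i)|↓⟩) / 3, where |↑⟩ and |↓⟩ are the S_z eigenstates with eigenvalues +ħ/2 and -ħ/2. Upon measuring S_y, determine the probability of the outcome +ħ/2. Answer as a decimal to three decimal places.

0.056

|+y⟩ = (|↑⟩ + i|↓⟩)/√2, so ⟨+y|ψ⟩ = (-i) / (√2·3).
P = |-i|² / 18 = 1/18.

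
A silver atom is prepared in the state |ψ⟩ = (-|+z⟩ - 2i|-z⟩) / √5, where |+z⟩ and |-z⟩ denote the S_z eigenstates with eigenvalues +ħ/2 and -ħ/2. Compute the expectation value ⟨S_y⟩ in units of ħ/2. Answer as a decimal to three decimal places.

⟨σ_y⟩ = 2 Im(a* b)/(|a|²+|b|²) with a = -1, b = -2i.
a* b = 2i, so ⟨σ_y⟩ = 4/5.
⟨S_y⟩ = (ħ/2)·⟨σ_y⟩.

0.800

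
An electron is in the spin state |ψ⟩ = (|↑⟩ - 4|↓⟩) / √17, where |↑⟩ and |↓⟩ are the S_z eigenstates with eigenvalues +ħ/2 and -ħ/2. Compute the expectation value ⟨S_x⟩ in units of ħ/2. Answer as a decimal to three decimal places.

⟨σ_x⟩ = 2 Re(a* b)/(|a|²+|b|²) with a = 1, b = -4.
a* b = -4, so ⟨σ_x⟩ = -8/17.
⟨S_x⟩ = (ħ/2)·⟨σ_x⟩.

-0.471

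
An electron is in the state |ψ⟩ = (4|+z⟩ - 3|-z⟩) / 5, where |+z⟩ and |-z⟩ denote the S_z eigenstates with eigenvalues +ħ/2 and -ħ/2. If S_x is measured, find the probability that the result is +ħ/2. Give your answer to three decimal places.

0.020

|+x⟩ = (|+z⟩ + |-z⟩)/√2, so ⟨+x|ψ⟩ = (1) / (√2·5).
P = |1|² / 50 = 1/50.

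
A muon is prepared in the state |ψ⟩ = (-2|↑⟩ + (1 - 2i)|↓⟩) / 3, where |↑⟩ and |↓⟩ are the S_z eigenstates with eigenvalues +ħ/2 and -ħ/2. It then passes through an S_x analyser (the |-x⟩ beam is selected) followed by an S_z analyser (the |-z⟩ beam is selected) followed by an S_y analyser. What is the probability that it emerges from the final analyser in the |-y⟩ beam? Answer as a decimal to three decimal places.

0.181

First analyser (S_x): P(|-x⟩) = |⟨-x|ψ⟩|² = 13/18.
After stage 1 the state is |-x⟩; P(|-z⟩) = |⟨-z|-x⟩|² = 1/2.
After stage 2 the state is |-z⟩; P(|-y⟩) = |⟨-y|-z⟩|² = 1/2.
Joint probability = 13/18 × 1/2 × 1/2 = 0.181.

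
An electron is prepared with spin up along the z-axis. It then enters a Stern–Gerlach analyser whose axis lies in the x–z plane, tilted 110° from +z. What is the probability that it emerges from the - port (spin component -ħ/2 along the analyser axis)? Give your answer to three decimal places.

0.671

For spin-½, the probability of finding spin-up along an axis at angle θ to the initial spin direction is cos²(θ/2); spin-down is sin²(θ/2).
θ = 110°, so P = sin²(55°) ≈ 0.671.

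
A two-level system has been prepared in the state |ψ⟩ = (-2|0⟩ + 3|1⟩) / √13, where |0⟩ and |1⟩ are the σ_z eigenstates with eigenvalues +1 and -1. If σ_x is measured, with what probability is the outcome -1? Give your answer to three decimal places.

0.962

|-x⟩ = (|0⟩ - |1⟩)/√2, so ⟨-x|ψ⟩ = (-5) / (√2·√13).
P = |-5|² / 26 = 25/26.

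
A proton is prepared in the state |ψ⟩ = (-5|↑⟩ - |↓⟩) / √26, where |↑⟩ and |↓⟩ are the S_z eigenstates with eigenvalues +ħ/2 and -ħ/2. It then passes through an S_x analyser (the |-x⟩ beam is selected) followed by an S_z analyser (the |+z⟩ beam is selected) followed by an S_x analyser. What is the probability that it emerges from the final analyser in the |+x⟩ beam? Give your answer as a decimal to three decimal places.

First analyser (S_x): P(|-x⟩) = |⟨-x|ψ⟩|² = 16/52.
After stage 1 the state is |-x⟩; P(|+z⟩) = |⟨+z|-x⟩|² = 1/2.
After stage 2 the state is |+z⟩; P(|+x⟩) = |⟨+x|+z⟩|² = 1/2.
Joint probability = 16/52 × 1/2 × 1/2 = 0.077.

0.077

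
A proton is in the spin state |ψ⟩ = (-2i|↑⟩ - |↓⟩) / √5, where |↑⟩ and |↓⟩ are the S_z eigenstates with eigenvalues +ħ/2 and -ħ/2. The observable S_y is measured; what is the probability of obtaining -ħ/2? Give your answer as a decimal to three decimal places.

0.900

|-y⟩ = (|↑⟩ - i|↓⟩)/√2, so ⟨-y|ψ⟩ = (-3i) / (√2·√5).
P = |-3i|² / 10 = 9/10.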